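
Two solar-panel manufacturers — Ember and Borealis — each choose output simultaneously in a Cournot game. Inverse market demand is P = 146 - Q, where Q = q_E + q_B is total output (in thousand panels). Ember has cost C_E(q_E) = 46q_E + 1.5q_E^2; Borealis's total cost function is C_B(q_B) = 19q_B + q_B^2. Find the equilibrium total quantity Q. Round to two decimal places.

42.53

Ember's profit: π_E = (146 - Q)q_E - (46q_E + (3/2)q_E²). Setting ∂π_E/∂q_E = 0: 100 - 5q_E - (q_B) = 0.
Borealis's first-order condition: 127 - 4q_B - (q_E) = 0.
Rearranging gives the reaction functions q_E = (100 - q_B)/5 and q_B = (127 - q_E)/4.
Solving the pair: q_E = 273/19, q_B = 535/19.
Total output Q = 273/19 + 535/19 = 808/19.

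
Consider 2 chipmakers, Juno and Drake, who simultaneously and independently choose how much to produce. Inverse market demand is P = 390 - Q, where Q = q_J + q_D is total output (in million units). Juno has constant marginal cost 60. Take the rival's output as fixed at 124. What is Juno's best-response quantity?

With the rival's output fixed at 124, Juno's profit is π_J = (390 - 124 - q_J)q_J - (60q_J) = (266 - q_J)q_J - (60q_J).
∂π_J/∂q_J = 206 - 2q_J = 0, so q_J = 103.

103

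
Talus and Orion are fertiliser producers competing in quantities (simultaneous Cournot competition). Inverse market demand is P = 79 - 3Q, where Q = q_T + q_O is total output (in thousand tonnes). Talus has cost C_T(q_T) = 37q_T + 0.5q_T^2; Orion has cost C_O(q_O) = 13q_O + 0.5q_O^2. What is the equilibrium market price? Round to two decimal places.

Talus's profit: π_T = (79 - 3Q)q_T - (37q_T + (1/2)q_T²). Setting ∂π_T/∂q_T = 0: 42 - 7q_T - 3(q_O) = 0.
Orion's profit: π_O = (79 - 3Q)q_O - (13q_O + (1/2)q_O²). Setting ∂π_O/∂q_O = 0: 66 - 7q_O - 3(q_T) = 0.
Rearranging gives the reaction functions q_T = (42 - 3q_O)/7 and q_O = (66 - 3q_T)/7.
Substituting one into the other gives q_T = 12/5 and q_O = 42/5.
Total output Q = 54/5, so price P = 79 - 3·(54/5) = 233/5.

46.60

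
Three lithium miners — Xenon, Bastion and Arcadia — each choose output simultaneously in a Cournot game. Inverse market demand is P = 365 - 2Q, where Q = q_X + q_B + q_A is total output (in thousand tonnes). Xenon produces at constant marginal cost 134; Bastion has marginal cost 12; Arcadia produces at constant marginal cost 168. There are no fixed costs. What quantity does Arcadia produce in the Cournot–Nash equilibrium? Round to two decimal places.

Xenon's profit: π_X = (365 - 2Q)q_X - (134q_X). Setting ∂π_X/∂q_X = 0: 231 - 4q_X - 2(q_B + q_A) = 0.
Bastion's first-order condition: 353 - 4q_B - 2(q_X + q_A) = 0.
Arcadia's profit: π_A = (365 - 2Q)q_A - (168q_A). Setting ∂π_A/∂q_A = 0: 197 - 4q_A - 2(q_X + q_B) = 0.
Adding the 3 first-order conditions: 781 − 8Q = 0, so Q = 781/8.
Back-substituting: q_X = (231 − 781/4)/2 = 143/8, q_B = (353 − 781/4)/2 = 631/8, q_A = (197 − 781/4)/2 = 7/8.

0.88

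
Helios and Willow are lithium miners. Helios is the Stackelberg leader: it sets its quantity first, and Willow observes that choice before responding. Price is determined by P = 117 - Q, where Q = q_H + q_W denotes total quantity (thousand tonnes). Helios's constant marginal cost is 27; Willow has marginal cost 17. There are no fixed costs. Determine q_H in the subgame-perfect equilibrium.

Solve by backward induction. Given q_H, the follower Willow maximises π_W = (117 - q_H - q_W)q_W - 17q_W.
∂π_W/∂q_W = 100 - q_H - 2q_W = 0 gives the reaction function q_W = (100 - q_H)/2.
The leader anticipates this reaction. Substituting into P = 117 - Q gives P = 67 - (1/2)q_H, so π_H = (67 - (1/2)q_H)q_H - 27q_H.
Maximising: ∂π_H/∂q_H = 40 - q_H = 0, giving q_H = 40.
Then q_W = (100 - 40)/2 = 30.

40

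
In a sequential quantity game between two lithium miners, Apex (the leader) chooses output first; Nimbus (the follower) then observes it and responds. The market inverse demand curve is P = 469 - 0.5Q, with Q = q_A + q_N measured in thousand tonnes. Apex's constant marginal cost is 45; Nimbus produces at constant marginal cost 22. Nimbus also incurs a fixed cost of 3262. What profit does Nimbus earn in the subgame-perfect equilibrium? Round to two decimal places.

The follower Nimbus best-responds to any q_A: π_N = (469 - 0.5Q)q_N - 22q_N.
Follower FOC: 447 - (1/2)q_A - q_N = 0, so q_N(q_A) = (447 - (1/2)q_A).
Apex substitutes q_N(q_A) into its own profit: π_A = q_A(469 - (1/2)q_A - (447 - (1/2)q_A)/2) - 45q_A = (491/2 - (1/4)q_A)q_A - 45q_A.
The leader's first-order condition 401/2 - (1/2)q_A = 0 yields q_A = 401.
Then q_N = (447 - (1/2)·401) = 493/2.
Price P = 469 - (1/2)·(1295/2) = 581/4.
Nimbus's profit: (581/4 - 22)·(493/2) - 3262 = 27119.1250.

27119.13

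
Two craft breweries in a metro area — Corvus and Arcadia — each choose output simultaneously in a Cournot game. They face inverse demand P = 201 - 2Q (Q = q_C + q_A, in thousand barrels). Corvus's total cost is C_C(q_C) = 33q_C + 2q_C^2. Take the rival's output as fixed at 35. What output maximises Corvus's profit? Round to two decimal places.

With the rival's output fixed at 35, Corvus's profit is π_C = (201 - 2·35 - 2q_C)q_C - (33q_C + 2q_C²) = (131 - 2q_C)q_C - (33q_C + 2q_C²).
∂π_C/∂q_C = 98 - 8q_C = 0, so q_C = 49/4.

12.25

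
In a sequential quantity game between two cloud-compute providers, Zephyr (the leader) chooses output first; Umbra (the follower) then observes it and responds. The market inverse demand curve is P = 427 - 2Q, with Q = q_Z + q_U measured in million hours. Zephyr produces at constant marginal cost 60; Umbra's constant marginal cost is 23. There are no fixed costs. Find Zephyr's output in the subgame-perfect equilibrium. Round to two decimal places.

82.50

Solve by backward induction. Given q_Z, the follower Umbra maximises π_U = (427 - 2q_Z - 2q_U)q_U - 23q_U.
Setting the follower's marginal profit to zero, 404 - 2q_Z - 4q_U = 0, i.e. q_U = (404 - 2q_Z)/4.
The leader anticipates this reaction. Substituting into P = 427 - 2Q gives P = 225 - q_Z, so π_Z = (225 - q_Z)q_Z - 60q_Z.
Maximising: ∂π_Z/∂q_Z = 165 - 2q_Z = 0, giving q_Z = 165/2.
Then q_U = (404 - 2·(165/2))/4 = 239/4.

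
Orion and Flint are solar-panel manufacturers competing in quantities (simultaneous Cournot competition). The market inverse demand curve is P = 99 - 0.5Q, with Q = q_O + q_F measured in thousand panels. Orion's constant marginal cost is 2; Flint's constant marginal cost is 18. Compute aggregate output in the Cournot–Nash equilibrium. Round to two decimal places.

Orion's profit: π_O = (99 - 0.5Q)q_O - (2q_O). Setting ∂π_O/∂q_O = 0: 97 - q_O - (1/2)(q_F) = 0.
Flint's first-order condition: 81 - q_F - (1/2)(q_O) = 0.
Rearranging gives the reaction functions q_O = (97 - (1/2)q_F) and q_F = (81 - (1/2)q_O).
Substituting one into the other gives q_O = 226/3 and q_F = 130/3.
Total output Q = 226/3 + 130/3 = 356/3.

118.67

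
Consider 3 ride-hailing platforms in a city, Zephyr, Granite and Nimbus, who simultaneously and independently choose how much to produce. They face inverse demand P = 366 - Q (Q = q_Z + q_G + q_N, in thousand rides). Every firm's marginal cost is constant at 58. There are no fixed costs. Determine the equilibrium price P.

A representative firm's profit is π_i = q_i(366 - Q) - 58q_i.
Setting ∂π_i/∂q_i = 0 with rivals' quantities fixed: 308 - 2q_i - Σ_{j≠i} q_j = 0.
By symmetry each firm produces the same amount; substituting Σ_{j≠i} q_j = 2q_i yields q_i = 308/4 = 77.
Total output Q = 231, so price P = 366 - 231 = 135.

135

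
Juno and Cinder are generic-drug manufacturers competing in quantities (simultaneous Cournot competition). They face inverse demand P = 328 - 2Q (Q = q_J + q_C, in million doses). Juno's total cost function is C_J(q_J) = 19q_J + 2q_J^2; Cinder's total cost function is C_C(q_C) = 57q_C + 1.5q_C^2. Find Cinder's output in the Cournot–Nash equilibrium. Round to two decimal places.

Juno's profit: π_J = (328 - 2Q)q_J - (19q_J + 2q_J²). Setting ∂π_J/∂q_J = 0: 309 - 8q_J - 2(q_C) = 0.
Cinder's first-order condition: 271 - 7q_C - 2(q_J) = 0.
Rearranging gives the reaction functions q_J = (309 - 2q_C)/8 and q_C = (271 - 2q_J)/7.
Solving the pair: q_J = 1621/52, q_C = 775/26.

29.81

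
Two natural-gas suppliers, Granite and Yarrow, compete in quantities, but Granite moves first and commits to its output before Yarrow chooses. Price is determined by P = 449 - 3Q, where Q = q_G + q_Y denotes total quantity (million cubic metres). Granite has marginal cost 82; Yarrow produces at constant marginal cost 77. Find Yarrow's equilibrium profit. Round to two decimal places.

3040.08

The follower Yarrow best-responds to any q_G: π_Y = (449 - 3Q)q_Y - 77q_Y.
Follower FOC: 372 - 3q_G - 6q_Y = 0, so q_Y(q_G) = (372 - 3q_G)/6.
The leader anticipates this reaction. Substituting into P = 449 - 3Q gives P = 263 - (3/2)q_G, so π_G = (263 - (3/2)q_G)q_G - 82q_G.
Maximising: ∂π_G/∂q_G = 181 - 3q_G = 0, giving q_G = 181/3.
Then q_Y = (372 - 3·(181/3))/6 = 191/6.
Price P = 449 - 3·(553/6) = 345/2.
Yarrow's profit: (345/2 - 77)·(191/6) = 3040.0833.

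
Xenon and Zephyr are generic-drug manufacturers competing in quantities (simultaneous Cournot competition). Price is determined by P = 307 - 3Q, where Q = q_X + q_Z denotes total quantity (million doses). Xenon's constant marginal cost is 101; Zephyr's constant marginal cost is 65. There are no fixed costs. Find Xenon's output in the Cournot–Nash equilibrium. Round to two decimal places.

18.89

Xenon's profit: π_X = (307 - 3Q)q_X - (101q_X). Setting ∂π_X/∂q_X = 0: 206 - 6q_X - 3(q_Z) = 0.
Zephyr's profit: π_Z = (307 - 3Q)q_Z - (65q_Z). Setting ∂π_Z/∂q_Z = 0: 242 - 6q_Z - 3(q_X) = 0.
So q_X = (206 - 3q_Z)/6 and q_Z = (242 - 3q_X)/6.
Solving the pair: q_X = 170/9, q_Z = 278/9.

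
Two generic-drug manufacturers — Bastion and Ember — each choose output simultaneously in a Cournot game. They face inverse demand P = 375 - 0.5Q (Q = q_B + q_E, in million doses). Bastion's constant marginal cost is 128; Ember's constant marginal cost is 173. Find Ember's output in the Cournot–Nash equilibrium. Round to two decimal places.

104.67

Bastion's profit: π_B = (375 - 0.5Q)q_B - (128q_B). Setting ∂π_B/∂q_B = 0: 247 - q_B - (1/2)(q_E) = 0.
Ember's profit: π_E = (375 - 0.5Q)q_E - (173q_E). Setting ∂π_E/∂q_E = 0: 202 - q_E - (1/2)(q_B) = 0.
Best responses: q_B = (247 - (1/2)q_E), q_E = (202 - (1/2)q_B).
Solving the pair: q_B = 584/3, q_E = 314/3.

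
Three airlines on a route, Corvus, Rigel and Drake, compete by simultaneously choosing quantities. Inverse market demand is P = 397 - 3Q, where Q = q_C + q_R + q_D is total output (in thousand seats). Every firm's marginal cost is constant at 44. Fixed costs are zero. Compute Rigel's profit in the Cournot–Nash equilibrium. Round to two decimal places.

A representative firm's profit is π_i = q_i(397 - 3Q) - 44q_i.
Setting ∂π_i/∂q_i = 0 with rivals' quantities fixed: 353 - 6q_i - 3·Σ_{j≠i} q_j = 0.
With identical firms every q_j equals q_i, so Σ_{j≠i} q_j = 2q_i and 353 = 12q_i, giving q_i = 353/12.
Price P = 397 - 3·(353/4) = 529/4.
Rigel's profit: (529/4 - 44)·(353/12) = 2596.0208.

2596.02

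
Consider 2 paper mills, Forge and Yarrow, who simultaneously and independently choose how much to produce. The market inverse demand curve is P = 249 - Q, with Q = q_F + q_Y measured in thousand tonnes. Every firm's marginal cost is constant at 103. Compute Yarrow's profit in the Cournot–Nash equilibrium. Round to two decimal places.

2368.44

A representative firm's profit is π_i = q_i(249 - Q) - 103q_i.
Setting ∂π_i/∂q_i = 0 with rivals' quantities fixed: 146 - 2q_i - q_j = 0.
By symmetry each firm produces the same amount; substituting q_j = q_i yields q_i = 146/3.
Price P = 249 - 292/3 = 455/3.
Yarrow's profit: (455/3 - 103)·(146/3) = 2368.4444.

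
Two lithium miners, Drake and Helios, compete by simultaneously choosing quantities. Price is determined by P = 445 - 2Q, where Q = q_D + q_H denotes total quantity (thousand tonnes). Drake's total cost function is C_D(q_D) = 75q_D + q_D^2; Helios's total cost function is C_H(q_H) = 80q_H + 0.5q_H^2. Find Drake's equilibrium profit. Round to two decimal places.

Drake's profit: π_D = (445 - 2Q)q_D - (75q_D + q_D²). Setting ∂π_D/∂q_D = 0: 370 - 6q_D - 2(q_H) = 0.
Helios's first-order condition: 365 - 5q_H - 2(q_D) = 0.
Rearranging gives the reaction functions q_D = (370 - 2q_H)/6 and q_H = (365 - 2q_D)/5.
Solving the pair: q_D = 560/13, q_H = 725/13.
Price P = 445 - 2·(1285/13) = 247.3077.
Drake's profit: 247.3077·(560/13) - 75·(560/13) - (560/13)² = 5566.8639.

5566.86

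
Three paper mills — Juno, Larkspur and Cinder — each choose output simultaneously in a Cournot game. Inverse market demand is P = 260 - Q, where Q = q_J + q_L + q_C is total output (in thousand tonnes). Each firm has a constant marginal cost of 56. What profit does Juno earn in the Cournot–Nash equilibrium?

A representative firm's profit is π_i = q_i(260 - Q) - 56q_i.
First-order condition (treating rivals' output as given): 204 - 2q_i - Σ_{j≠i} q_j = 0.
By symmetry each firm produces the same amount; substituting Σ_{j≠i} q_j = 2q_i yields q_i = 204/4 = 51.
Price P = 260 - 153 = 107.
Juno's profit: (107 - 56)·51 = 2601.

2601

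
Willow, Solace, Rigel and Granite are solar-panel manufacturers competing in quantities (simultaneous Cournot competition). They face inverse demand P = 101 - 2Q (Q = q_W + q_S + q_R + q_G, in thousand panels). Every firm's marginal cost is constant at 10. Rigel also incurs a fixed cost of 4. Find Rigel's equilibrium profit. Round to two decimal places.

161.62

A representative firm's profit is π_i = q_i(101 - 2Q) - 10q_i.
Setting ∂π_i/∂q_i = 0 with rivals' quantities fixed: 91 - 4q_i - 2·Σ_{j≠i} q_j = 0.
With identical firms every q_j equals q_i, so Σ_{j≠i} q_j = 3q_i and 91 = 10q_i, giving q_i = 91/10.
Price P = 101 - 2·(182/5) = 141/5.
Rigel's profit: (141/5 - 10)·(91/10) - 4 = 161.6200.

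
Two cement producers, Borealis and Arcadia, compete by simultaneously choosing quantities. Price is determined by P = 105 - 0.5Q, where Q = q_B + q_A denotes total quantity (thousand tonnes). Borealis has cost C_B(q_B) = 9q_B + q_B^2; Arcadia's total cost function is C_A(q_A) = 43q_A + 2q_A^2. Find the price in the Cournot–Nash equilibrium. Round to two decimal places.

85.10

Borealis's profit: π_B = (105 - 0.5Q)q_B - (9q_B + q_B²). Setting ∂π_B/∂q_B = 0: 96 - 3q_B - (1/2)(q_A) = 0.
Arcadia's first-order condition: 62 - 5q_A - (1/2)(q_B) = 0.
Best responses: q_B = (96 - (1/2)q_A)/3, q_A = (62 - (1/2)q_B)/5.
Solving the pair: q_B = 1796/59, q_A = 552/59.
Total output Q = 39.7966, so price P = 105 - (1/2)·39.7966 = 85.1017.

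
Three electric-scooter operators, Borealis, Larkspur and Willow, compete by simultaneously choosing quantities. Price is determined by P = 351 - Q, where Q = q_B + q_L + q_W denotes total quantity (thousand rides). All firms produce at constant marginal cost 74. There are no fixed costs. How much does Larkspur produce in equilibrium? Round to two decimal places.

Each firm earns π_i = (351 - Q)q_i - 74q_i.
Setting ∂π_i/∂q_i = 0 with rivals' quantities fixed: 277 - 2q_i - Σ_{j≠i} q_j = 0.
By symmetry each firm produces the same amount; substituting Σ_{j≠i} q_j = 2q_i yields q_i = 277/4.

69.25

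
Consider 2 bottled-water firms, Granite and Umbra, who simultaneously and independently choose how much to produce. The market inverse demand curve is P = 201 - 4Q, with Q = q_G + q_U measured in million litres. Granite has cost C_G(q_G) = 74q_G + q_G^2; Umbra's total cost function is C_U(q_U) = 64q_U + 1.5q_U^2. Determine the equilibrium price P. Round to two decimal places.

128.19

Granite's profit: π_G = (201 - 4Q)q_G - (74q_G + q_G²). Setting ∂π_G/∂q_G = 0: 127 - 10q_G - 4(q_U) = 0.
Umbra's first-order condition: 137 - 11q_U - 4(q_G) = 0.
So q_G = (127 - 4q_U)/10 and q_U = (137 - 4q_G)/11.
Solving the pair: q_G = 849/94, q_U = 431/47.
Total output Q = 1711/94, so price P = 201 - 4·(1711/94) = 128.1915.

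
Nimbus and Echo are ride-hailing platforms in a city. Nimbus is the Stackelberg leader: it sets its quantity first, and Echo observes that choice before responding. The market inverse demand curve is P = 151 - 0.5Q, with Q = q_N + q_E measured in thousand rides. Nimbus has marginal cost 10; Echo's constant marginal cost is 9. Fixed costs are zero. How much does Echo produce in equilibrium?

72

The follower Echo best-responds to any q_N: π_E = (151 - 0.5Q)q_E - 9q_E.
Follower FOC: 142 - (1/2)q_N - q_E = 0, so q_E(q_N) = (142 - (1/2)q_N).
The leader anticipates this reaction. Substituting into P = 151 - 0.5Q gives P = 80 - (1/4)q_N, so π_N = (80 - (1/4)q_N)q_N - 10q_N.
Maximising: ∂π_N/∂q_N = 70 - (1/2)q_N = 0, giving q_N = 140.
Then q_E = (142 - (1/2)·140) = 72.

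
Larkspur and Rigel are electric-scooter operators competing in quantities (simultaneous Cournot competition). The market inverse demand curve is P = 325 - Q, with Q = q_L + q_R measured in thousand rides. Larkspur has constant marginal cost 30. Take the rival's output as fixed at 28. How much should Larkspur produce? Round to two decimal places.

133.50

With the rival's output fixed at 28, Larkspur's profit is π_L = (325 - 28 - q_L)q_L - (30q_L) = (297 - q_L)q_L - (30q_L).
∂π_L/∂q_L = 267 - 2q_L = 0, so q_L = 267/2.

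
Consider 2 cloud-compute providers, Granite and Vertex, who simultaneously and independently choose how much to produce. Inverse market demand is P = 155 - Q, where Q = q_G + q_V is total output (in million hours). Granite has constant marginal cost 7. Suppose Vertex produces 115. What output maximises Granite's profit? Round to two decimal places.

With the rival's output fixed at 115, Granite's profit is π_G = (155 - 115 - q_G)q_G - (7q_G) = (40 - q_G)q_G - (7q_G).
∂π_G/∂q_G = 33 - 2q_G = 0, so q_G = 33/2.

16.50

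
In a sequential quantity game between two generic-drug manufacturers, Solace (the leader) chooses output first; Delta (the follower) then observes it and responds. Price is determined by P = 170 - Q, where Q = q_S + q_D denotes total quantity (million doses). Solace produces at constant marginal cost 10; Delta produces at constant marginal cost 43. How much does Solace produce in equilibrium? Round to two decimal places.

96.50

The follower Delta best-responds to any q_S: π_D = (170 - Q)q_D - 43q_D.
∂π_D/∂q_D = 127 - q_S - 2q_D = 0 gives the reaction function q_D = (127 - q_S)/2.
The leader anticipates this reaction. Substituting into P = 170 - Q gives P = 213/2 - (1/2)q_S, so π_S = (213/2 - (1/2)q_S)q_S - 10q_S.
The leader's first-order condition 193/2 - q_S = 0 yields q_S = 193/2.
Then q_D = (127 - 193/2)/2 = 61/4.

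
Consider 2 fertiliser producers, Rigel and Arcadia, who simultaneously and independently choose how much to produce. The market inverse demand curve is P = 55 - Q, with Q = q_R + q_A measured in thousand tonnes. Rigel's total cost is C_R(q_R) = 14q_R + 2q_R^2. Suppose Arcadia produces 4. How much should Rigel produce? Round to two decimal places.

6.17

With the rival's output fixed at 4, Rigel's profit is π_R = (55 - 4 - q_R)q_R - (14q_R + 2q_R²) = (51 - q_R)q_R - (14q_R + 2q_R²).
∂π_R/∂q_R = 37 - 6q_R = 0, so q_R = 37/6.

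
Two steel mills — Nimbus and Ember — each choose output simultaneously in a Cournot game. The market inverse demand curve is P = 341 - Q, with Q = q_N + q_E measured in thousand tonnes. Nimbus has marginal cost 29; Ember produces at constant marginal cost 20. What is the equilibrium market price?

130

Nimbus's profit: π_N = (341 - Q)q_N - (29q_N). Setting ∂π_N/∂q_N = 0: 312 - 2q_N - (q_E) = 0.
Ember's first-order condition: 321 - 2q_E - (q_N) = 0.
Rearranging gives the reaction functions q_N = (312 - q_E)/2 and q_E = (321 - q_N)/2.
Substituting one into the other gives q_N = 101 and q_E = 110.
Total output Q = 211, so price P = 341 - 211 = 130.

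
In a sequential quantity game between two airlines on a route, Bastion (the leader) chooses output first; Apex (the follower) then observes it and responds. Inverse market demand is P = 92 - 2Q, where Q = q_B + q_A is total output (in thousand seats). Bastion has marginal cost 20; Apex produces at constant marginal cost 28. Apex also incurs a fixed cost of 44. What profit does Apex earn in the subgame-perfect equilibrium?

28

The follower Apex best-responds to any q_B: π_A = (92 - 2Q)q_A - 28q_A.
∂π_A/∂q_A = 64 - 2q_B - 4q_A = 0 gives the reaction function q_A = (64 - 2q_B)/4.
The leader anticipates this reaction. Substituting into P = 92 - 2Q gives P = 60 - q_B, so π_B = (60 - q_B)q_B - 20q_B.
The leader's first-order condition 40 - 2q_B = 0 yields q_B = 20.
Then q_A = (64 - 2·20)/4 = 6.
Price P = 92 - 2·26 = 40.
Apex's profit: (40 - 28)·6 - 44 = 28.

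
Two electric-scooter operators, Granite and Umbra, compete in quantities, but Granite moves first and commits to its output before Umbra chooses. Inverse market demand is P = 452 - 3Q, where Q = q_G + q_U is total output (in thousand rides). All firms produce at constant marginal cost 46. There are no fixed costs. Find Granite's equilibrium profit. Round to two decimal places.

Solve by backward induction. Given q_G, the follower Umbra maximises π_U = (452 - 3q_G - 3q_U)q_U - 46q_U.
Follower FOC: 406 - 3q_G - 6q_U = 0, so q_U(q_G) = (406 - 3q_G)/6.
The leader anticipates this reaction. Substituting into P = 452 - 3Q gives P = 249 - (3/2)q_G, so π_G = (249 - (3/2)q_G)q_G - 46q_G.
Maximising: ∂π_G/∂q_G = 203 - 3q_G = 0, giving q_G = 203/3.
Then q_U = (406 - 3·(203/3))/6 = 203/6.
Price P = 452 - 3·(203/2) = 295/2.
Granite's profit: (295/2 - 46)·(203/3) = 6868.1667.

6868.17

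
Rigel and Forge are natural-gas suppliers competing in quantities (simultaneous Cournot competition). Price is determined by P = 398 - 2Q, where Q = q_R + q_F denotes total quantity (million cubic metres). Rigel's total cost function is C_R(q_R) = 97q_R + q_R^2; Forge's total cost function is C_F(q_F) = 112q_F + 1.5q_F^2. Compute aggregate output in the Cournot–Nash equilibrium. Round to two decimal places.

Rigel's profit: π_R = (398 - 2Q)q_R - (97q_R + q_R²). Setting ∂π_R/∂q_R = 0: 301 - 6q_R - 2(q_F) = 0.
Forge's profit: π_F = (398 - 2Q)q_F - (112q_F + (3/2)q_F²). Setting ∂π_F/∂q_F = 0: 286 - 7q_F - 2(q_R) = 0.
Rearranging gives the reaction functions q_R = (301 - 2q_F)/6 and q_F = (286 - 2q_R)/7.
Solving the pair: q_R = 1535/38, q_F = 557/19.
Total output Q = 1535/38 + 557/19 = 69.7105.

69.71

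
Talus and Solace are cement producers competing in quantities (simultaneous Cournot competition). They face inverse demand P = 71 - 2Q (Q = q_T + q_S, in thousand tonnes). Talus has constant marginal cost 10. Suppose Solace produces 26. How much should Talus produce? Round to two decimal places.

2.25

With the rival's output fixed at 26, Talus's profit is π_T = (71 - 2·26 - 2q_T)q_T - (10q_T) = (19 - 2q_T)q_T - (10q_T).
∂π_T/∂q_T = 9 - 4q_T = 0, so q_T = 9/4.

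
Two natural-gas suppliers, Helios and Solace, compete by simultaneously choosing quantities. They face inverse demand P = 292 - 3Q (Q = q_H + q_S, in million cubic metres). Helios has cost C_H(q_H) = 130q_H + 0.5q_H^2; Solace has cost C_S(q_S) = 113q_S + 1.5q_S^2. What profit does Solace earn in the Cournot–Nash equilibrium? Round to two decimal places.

907.85

Helios's profit: π_H = (292 - 3Q)q_H - (130q_H + (1/2)q_H²). Setting ∂π_H/∂q_H = 0: 162 - 7q_H - 3(q_S) = 0.
Solace's first-order condition: 179 - 9q_S - 3(q_H) = 0.
So q_H = (162 - 3q_S)/7 and q_S = (179 - 3q_H)/9.
Solving the pair: q_H = 307/18, q_S = 767/54.
Price P = 292 - 3·(844/27) = 1784/9.
Solace's profit: (1784/9)·(767/54) - 113·(767/54) - (3/2)(767/54)² = 907.8534.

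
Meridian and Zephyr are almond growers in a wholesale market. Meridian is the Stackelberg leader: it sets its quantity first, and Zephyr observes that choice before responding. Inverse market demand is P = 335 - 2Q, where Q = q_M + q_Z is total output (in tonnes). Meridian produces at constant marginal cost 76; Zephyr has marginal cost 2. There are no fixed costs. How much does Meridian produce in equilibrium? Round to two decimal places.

Solve by backward induction. Given q_M, the follower Zephyr maximises π_Z = (335 - 2q_M - 2q_Z)q_Z - 2q_Z.
Setting the follower's marginal profit to zero, 333 - 2q_M - 4q_Z = 0, i.e. q_Z = (333 - 2q_M)/4.
Meridian substitutes q_Z(q_M) into its own profit: π_M = q_M(335 - 2q_M - (333 - 2q_M)/2) - 76q_M = (337/2 - q_M)q_M - 76q_M.
Leader FOC: 185/2 - 2q_M = 0, so q_M = 185/4.
Then q_Z = (333 - 2·(185/4))/4 = 481/8.

46.25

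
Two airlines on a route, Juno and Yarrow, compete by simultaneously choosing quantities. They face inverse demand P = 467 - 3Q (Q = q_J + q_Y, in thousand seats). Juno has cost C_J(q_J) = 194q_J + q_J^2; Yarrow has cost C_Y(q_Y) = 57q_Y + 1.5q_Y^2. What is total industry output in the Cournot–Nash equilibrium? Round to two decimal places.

58.54

Juno's profit: π_J = (467 - 3Q)q_J - (194q_J + q_J²). Setting ∂π_J/∂q_J = 0: 273 - 8q_J - 3(q_Y) = 0.
Yarrow's profit: π_Y = (467 - 3Q)q_Y - (57q_Y + (3/2)q_Y²). Setting ∂π_Y/∂q_Y = 0: 410 - 9q_Y - 3(q_J) = 0.
Best responses: q_J = (273 - 3q_Y)/8, q_Y = (410 - 3q_J)/9.
Substituting one into the other gives q_J = 409/21 and q_Y = 39.0635.
Total output Q = 409/21 + 39.0635 = 58.5397.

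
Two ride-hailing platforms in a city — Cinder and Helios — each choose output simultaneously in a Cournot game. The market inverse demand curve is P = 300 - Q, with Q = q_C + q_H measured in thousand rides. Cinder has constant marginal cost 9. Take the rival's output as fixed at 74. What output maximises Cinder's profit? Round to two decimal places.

108.50

With the rival's output fixed at 74, Cinder's profit is π_C = (300 - 74 - q_C)q_C - (9q_C) = (226 - q_C)q_C - (9q_C).
∂π_C/∂q_C = 217 - 2q_C = 0, so q_C = 217/2.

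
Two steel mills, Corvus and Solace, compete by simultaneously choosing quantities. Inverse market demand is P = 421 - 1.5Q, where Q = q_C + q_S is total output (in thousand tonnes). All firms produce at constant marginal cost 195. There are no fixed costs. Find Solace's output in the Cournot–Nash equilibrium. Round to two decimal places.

Each firm earns π_i = (421 - 1.5Q)q_i - 195q_i.
Setting ∂π_i/∂q_i = 0 with rivals' quantities fixed: 226 - 3q_i - (3/2)q_j = 0.
With identical firms every q_j equals q_i, so q_j = q_i and 226 = (9/2)q_i, giving q_i = 452/9.

50.22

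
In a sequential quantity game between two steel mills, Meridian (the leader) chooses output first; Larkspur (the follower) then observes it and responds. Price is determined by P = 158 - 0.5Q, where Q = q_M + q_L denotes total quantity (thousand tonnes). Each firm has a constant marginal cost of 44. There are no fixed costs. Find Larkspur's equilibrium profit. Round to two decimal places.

Solve by backward induction. Given q_M, the follower Larkspur maximises π_L = (158 - (1/2)q_M - (1/2)q_L)q_L - 44q_L.
Follower FOC: 114 - (1/2)q_M - q_L = 0, so q_L(q_M) = (114 - (1/2)q_M).
Meridian substitutes q_L(q_M) into its own profit: π_M = q_M(158 - (1/2)q_M - (114 - (1/2)q_M)/2) - 44q_M = (101 - (1/4)q_M)q_M - 44q_M.
Leader FOC: 57 - (1/2)q_M = 0, so q_M = 114.
Then q_L = (114 - (1/2)·114) = 57.
Price P = 158 - (1/2)·171 = 145/2.
Larkspur's profit: (145/2 - 44)·57 = 1624.5000.

1624.50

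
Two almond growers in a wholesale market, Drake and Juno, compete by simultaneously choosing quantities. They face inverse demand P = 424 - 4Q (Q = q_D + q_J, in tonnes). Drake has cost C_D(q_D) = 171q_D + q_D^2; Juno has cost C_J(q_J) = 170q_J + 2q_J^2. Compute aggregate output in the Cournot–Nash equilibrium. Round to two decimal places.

34.12

Drake's profit: π_D = (424 - 4Q)q_D - (171q_D + q_D²). Setting ∂π_D/∂q_D = 0: 253 - 10q_D - 4(q_J) = 0.
Juno's profit: π_J = (424 - 4Q)q_J - (170q_J + 2q_J²). Setting ∂π_J/∂q_J = 0: 254 - 12q_J - 4(q_D) = 0.
Rearranging gives the reaction functions q_D = (253 - 4q_J)/10 and q_J = (254 - 4q_D)/12.
Solving the pair: q_D = 505/26, q_J = 191/13.
Total output Q = 505/26 + 191/13 = 887/26.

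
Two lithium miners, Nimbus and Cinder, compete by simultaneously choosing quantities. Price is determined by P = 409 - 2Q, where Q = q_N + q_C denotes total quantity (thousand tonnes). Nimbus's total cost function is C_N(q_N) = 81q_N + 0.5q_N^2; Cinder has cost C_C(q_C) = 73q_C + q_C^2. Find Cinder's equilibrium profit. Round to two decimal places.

Nimbus's profit: π_N = (409 - 2Q)q_N - (81q_N + (1/2)q_N²). Setting ∂π_N/∂q_N = 0: 328 - 5q_N - 2(q_C) = 0.
Cinder's profit: π_C = (409 - 2Q)q_C - (73q_C + q_C²). Setting ∂π_C/∂q_C = 0: 336 - 6q_C - 2(q_N) = 0.
So q_N = (328 - 2q_C)/5 and q_C = (336 - 2q_N)/6.
Substituting one into the other gives q_N = 648/13 and q_C = 512/13.
Price P = 409 - 2·(1160/13) = 230.5385.
Cinder's profit: 230.5385·(512/13) - 73·(512/13) - (512/13)² = 4653.4438.

4653.44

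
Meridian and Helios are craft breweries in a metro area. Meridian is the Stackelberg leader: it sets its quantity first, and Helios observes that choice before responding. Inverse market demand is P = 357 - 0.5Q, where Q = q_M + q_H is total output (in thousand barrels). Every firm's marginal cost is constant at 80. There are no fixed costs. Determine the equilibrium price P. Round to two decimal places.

Solve by backward induction. Given q_M, the follower Helios maximises π_H = (357 - (1/2)q_M - (1/2)q_H)q_H - 80q_H.
Follower FOC: 277 - (1/2)q_M - q_H = 0, so q_H(q_M) = (277 - (1/2)q_M).
Meridian substitutes q_H(q_M) into its own profit: π_M = q_M(357 - (1/2)q_M - (277 - (1/2)q_M)/2) - 80q_M = (437/2 - (1/4)q_M)q_M - 80q_M.
Maximising: ∂π_M/∂q_M = 277/2 - (1/2)q_M = 0, giving q_M = 277.
Then q_H = (277 - (1/2)·277) = 277/2.
Total output Q = 831/2, so price P = 357 - (1/2)·(831/2) = 597/4.

149.25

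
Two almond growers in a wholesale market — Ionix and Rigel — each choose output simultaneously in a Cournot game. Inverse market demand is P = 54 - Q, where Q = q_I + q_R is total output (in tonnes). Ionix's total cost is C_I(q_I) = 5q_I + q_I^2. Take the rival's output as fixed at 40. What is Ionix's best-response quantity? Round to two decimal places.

2.25

With the rival's output fixed at 40, Ionix's profit is π_I = (54 - 40 - q_I)q_I - (5q_I + q_I²) = (14 - q_I)q_I - (5q_I + q_I²).
∂π_I/∂q_I = 9 - 4q_I = 0, so q_I = 9/4.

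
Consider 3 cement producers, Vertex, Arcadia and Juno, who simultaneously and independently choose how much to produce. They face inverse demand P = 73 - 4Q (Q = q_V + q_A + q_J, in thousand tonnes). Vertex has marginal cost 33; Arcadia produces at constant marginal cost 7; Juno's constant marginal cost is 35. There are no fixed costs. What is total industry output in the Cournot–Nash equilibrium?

Vertex's profit: π_V = (73 - 4Q)q_V - (33q_V). Setting ∂π_V/∂q_V = 0: 40 - 8q_V - 4(q_A + q_J) = 0.
Arcadia's profit: π_A = (73 - 4Q)q_A - (7q_A). Setting ∂π_A/∂q_A = 0: 66 - 8q_A - 4(q_V + q_J) = 0.
Juno's first-order condition: 38 - 8q_J - 4(q_V + q_A) = 0.
Adding the 3 conditions: 144 − 8Q − 8Q = 0, i.e. Q = 9.
Back-substituting: q_V = (40 − 36)/4 = 1, q_A = (66 − 36)/4 = 15/2, q_J = (38 − 36)/4 = 1/2.
Total output Q = 1 + 15/2 + 1/2 = 9.

9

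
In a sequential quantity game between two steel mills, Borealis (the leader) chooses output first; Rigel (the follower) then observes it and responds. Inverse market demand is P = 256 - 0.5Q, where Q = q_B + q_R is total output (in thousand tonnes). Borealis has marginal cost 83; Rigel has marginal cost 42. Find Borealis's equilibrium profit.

4356

Solve by backward induction. Given q_B, the follower Rigel maximises π_R = (256 - (1/2)q_B - (1/2)q_R)q_R - 42q_R.
Follower FOC: 214 - (1/2)q_B - q_R = 0, so q_R(q_B) = (214 - (1/2)q_B).
The leader anticipates this reaction. Substituting into P = 256 - 0.5Q gives P = 149 - (1/4)q_B, so π_B = (149 - (1/4)q_B)q_B - 83q_B.
Maximising: ∂π_B/∂q_B = 66 - (1/2)q_B = 0, giving q_B = 132.
Then q_R = (214 - (1/2)·132) = 148.
Price P = 256 - (1/2)·280 = 116.
Borealis's profit: (116 - 83)·132 = 4356.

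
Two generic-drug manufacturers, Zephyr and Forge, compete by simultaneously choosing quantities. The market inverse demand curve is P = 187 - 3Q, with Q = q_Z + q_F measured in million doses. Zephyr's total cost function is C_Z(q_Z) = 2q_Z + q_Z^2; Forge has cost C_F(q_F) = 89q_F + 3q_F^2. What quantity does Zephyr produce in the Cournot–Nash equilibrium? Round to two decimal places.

Zephyr's profit: π_Z = (187 - 3Q)q_Z - (2q_Z + q_Z²). Setting ∂π_Z/∂q_Z = 0: 185 - 8q_Z - 3(q_F) = 0.
Forge's profit: π_F = (187 - 3Q)q_F - (89q_F + 3q_F²). Setting ∂π_F/∂q_F = 0: 98 - 12q_F - 3(q_Z) = 0.
Best responses: q_Z = (185 - 3q_F)/8, q_F = (98 - 3q_Z)/12.
Substituting one into the other gives q_Z = 642/29 and q_F = 229/87.

22.14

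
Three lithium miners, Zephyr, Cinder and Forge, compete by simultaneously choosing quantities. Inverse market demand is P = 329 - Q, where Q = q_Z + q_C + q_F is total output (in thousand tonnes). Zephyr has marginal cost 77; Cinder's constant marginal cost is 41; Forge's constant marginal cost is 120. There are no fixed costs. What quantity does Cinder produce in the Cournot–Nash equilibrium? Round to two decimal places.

100.75

Zephyr's profit: π_Z = (329 - Q)q_Z - (77q_Z). Setting ∂π_Z/∂q_Z = 0: 252 - 2q_Z - (q_C + q_F) = 0.
Cinder's first-order condition: 288 - 2q_C - (q_Z + q_F) = 0.
Forge's first-order condition: 209 - 2q_F - (q_Z + q_C) = 0.
Adding the 3 conditions: 749 − 2Q − 2Q = 0, i.e. Q = 749/4.
Back-substituting: q_Z = (252 − 749/4) = 259/4, q_C = (288 − 749/4) = 403/4, q_F = (209 − 749/4) = 87/4.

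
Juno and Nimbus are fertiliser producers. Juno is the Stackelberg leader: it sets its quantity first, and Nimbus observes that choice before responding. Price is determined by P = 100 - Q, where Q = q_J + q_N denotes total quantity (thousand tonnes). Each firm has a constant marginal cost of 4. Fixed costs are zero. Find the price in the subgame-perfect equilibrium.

28

The follower Nimbus best-responds to any q_J: π_N = (100 - Q)q_N - 4q_N.
∂π_N/∂q_N = 96 - q_J - 2q_N = 0 gives the reaction function q_N = (96 - q_J)/2.
The leader anticipates this reaction. Substituting into P = 100 - Q gives P = 52 - (1/2)q_J, so π_J = (52 - (1/2)q_J)q_J - 4q_J.
The leader's first-order condition 48 - q_J = 0 yields q_J = 48.
Then q_N = (96 - 48)/2 = 24.
Total output Q = 72, so price P = 100 - 72 = 28.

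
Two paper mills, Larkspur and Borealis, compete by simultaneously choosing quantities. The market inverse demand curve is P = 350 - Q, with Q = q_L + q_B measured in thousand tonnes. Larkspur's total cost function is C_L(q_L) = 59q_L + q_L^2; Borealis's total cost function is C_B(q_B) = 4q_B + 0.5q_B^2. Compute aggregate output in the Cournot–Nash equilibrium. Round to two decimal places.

147.27

Larkspur's profit: π_L = (350 - Q)q_L - (59q_L + q_L²). Setting ∂π_L/∂q_L = 0: 291 - 4q_L - (q_B) = 0.
Borealis's profit: π_B = (350 - Q)q_B - (4q_B + (1/2)q_B²). Setting ∂π_B/∂q_B = 0: 346 - 3q_B - (q_L) = 0.
Best responses: q_L = (291 - q_B)/4, q_B = (346 - q_L)/3.
Solving the pair: q_L = 527/11, q_B = 1093/11.
Total output Q = 527/11 + 1093/11 = 1620/11.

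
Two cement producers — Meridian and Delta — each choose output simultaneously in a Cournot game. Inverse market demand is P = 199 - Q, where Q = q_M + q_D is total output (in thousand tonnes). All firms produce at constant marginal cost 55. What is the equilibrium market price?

103

Each firm earns π_i = (199 - Q)q_i - 55q_i.
First-order condition (treating rivals' output as given): 144 - 2q_i - q_j = 0.
By symmetry each firm produces the same amount; substituting q_j = q_i yields q_i = 144/3 = 48.
Total output Q = 96, so price P = 199 - 96 = 103.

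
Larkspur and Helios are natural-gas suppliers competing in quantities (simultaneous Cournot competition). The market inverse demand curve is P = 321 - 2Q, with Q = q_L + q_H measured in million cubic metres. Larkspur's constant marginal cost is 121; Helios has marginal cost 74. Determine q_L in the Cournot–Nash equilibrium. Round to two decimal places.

25.50

Larkspur's profit: π_L = (321 - 2Q)q_L - (121q_L). Setting ∂π_L/∂q_L = 0: 200 - 4q_L - 2(q_H) = 0.
Helios's first-order condition: 247 - 4q_H - 2(q_L) = 0.
Best responses: q_L = (200 - 2q_H)/4, q_H = (247 - 2q_L)/4.
Substituting one into the other gives q_L = 51/2 and q_H = 49.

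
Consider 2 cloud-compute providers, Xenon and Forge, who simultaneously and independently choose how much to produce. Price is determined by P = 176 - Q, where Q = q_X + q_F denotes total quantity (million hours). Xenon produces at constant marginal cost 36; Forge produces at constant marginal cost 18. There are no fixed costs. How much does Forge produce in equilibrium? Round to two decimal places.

Xenon's profit: π_X = (176 - Q)q_X - (36q_X). Setting ∂π_X/∂q_X = 0: 140 - 2q_X - (q_F) = 0.
Forge's first-order condition: 158 - 2q_F - (q_X) = 0.
Best responses: q_X = (140 - q_F)/2, q_F = (158 - q_X)/2.
Substituting one into the other gives q_X = 122/3 and q_F = 176/3.

58.67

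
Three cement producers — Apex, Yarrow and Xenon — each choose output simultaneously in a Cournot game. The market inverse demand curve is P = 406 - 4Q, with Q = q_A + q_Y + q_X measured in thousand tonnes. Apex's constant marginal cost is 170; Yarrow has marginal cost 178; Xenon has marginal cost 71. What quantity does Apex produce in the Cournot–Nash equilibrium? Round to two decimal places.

Apex's profit: π_A = (406 - 4Q)q_A - (170q_A). Setting ∂π_A/∂q_A = 0: 236 - 8q_A - 4(q_Y + q_X) = 0.
Yarrow's profit: π_Y = (406 - 4Q)q_Y - (178q_Y). Setting ∂π_Y/∂q_Y = 0: 228 - 8q_Y - 4(q_A + q_X) = 0.
Xenon's profit: π_X = (406 - 4Q)q_X - (71q_X). Setting ∂π_X/∂q_X = 0: 335 - 8q_X - 4(q_A + q_Y) = 0.
Summing all 3 equations gives 799 − 16Q = 0, hence Q = 799/16.
Back-substituting: q_A = (236 − 799/4)/4 = 145/16, q_Y = (228 − 799/4)/4 = 113/16, q_X = (335 − 799/4)/4 = 541/16.

9.06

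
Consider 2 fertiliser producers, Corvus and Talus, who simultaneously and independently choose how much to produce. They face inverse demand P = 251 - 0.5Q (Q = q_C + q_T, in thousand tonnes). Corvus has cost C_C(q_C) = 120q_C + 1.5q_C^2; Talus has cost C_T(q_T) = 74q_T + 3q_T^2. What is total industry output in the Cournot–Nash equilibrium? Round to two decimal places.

Corvus's profit: π_C = (251 - 0.5Q)q_C - (120q_C + (3/2)q_C²). Setting ∂π_C/∂q_C = 0: 131 - 4q_C - (1/2)(q_T) = 0.
Talus's profit: π_T = (251 - 0.5Q)q_T - (74q_T + 3q_T²). Setting ∂π_T/∂q_T = 0: 177 - 7q_T - (1/2)(q_C) = 0.
Rearranging gives the reaction functions q_C = (131 - (1/2)q_T)/4 and q_T = (177 - (1/2)q_C)/7.
Solving the pair: q_C = 29.8559, q_T = 23.1532.
Total output Q = 29.8559 + 23.1532 = 53.0090.

53.01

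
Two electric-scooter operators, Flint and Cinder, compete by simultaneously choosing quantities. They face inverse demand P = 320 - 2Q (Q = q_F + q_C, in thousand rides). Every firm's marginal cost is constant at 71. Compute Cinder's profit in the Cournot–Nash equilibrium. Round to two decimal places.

Each firm earns π_i = (320 - 2Q)q_i - 71q_i.
First-order condition (treating rivals' output as given): 249 - 4q_i - 2q_j = 0.
By symmetry each firm produces the same amount; substituting q_j = q_i yields q_i = 249/6 = 83/2.
Price P = 320 - 2·83 = 154.
Cinder's profit: (154 - 71)·(83/2) = 3444.5000.

3444.50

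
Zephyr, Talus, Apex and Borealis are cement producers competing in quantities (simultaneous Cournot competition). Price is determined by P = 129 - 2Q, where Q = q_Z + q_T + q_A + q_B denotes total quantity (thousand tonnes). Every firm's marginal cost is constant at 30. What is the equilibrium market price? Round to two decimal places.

49.80

A representative firm's profit is π_i = q_i(129 - 2Q) - 30q_i.
Setting ∂π_i/∂q_i = 0 with rivals' quantities fixed: 99 - 4q_i - 2·Σ_{j≠i} q_j = 0.
By symmetry each firm produces the same amount; substituting Σ_{j≠i} q_j = 3q_i yields q_i = 99/10.
Total output Q = 198/5, so price P = 129 - 2·(198/5) = 249/5.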